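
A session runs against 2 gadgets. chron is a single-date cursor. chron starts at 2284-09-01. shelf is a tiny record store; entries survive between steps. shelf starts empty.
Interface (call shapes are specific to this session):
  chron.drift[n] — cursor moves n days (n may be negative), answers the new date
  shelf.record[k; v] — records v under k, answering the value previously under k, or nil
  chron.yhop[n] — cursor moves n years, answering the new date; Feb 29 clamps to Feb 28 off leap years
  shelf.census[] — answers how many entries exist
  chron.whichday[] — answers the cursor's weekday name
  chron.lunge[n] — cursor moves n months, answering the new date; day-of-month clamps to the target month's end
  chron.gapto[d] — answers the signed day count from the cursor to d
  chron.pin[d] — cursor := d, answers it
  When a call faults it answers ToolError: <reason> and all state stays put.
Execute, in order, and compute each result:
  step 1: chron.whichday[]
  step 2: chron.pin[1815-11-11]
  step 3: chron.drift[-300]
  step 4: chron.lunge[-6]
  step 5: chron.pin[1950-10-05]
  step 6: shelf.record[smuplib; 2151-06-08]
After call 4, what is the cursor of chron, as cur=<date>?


# 1. chron.whichday() ~> Monday
# 2. chron.pin(d→1815-11-11) ~> 1815-11-11
# 3. chron.drift(n→-300) ~> 1815-01-15
# 4. chron.lunge(n→-6) ~> 1814-07-15
# 5. chron.pin(d→1950-10-05) ~> 1950-10-05
# 6. shelf.record(k→smuplib, v→2151-06-08) ~> nil

Answer: cur=1814-07-15


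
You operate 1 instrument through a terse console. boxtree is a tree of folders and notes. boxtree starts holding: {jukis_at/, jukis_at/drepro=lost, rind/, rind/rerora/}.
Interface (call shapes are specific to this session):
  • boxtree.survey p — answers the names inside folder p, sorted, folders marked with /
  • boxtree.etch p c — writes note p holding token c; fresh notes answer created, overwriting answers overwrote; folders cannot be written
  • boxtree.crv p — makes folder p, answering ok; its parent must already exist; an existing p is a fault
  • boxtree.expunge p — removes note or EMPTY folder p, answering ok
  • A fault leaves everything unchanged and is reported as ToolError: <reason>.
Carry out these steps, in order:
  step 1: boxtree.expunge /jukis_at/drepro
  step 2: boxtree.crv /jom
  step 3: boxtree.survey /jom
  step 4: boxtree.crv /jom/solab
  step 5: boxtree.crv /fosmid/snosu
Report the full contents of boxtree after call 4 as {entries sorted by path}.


·→ boxtree.expunge(p=/jukis_at/drepro)
·← ok
·→ boxtree.crv(p=/jom)
·← ok
·→ boxtree.survey(p=/jom)
·← []
·→ boxtree.crv(p=/jom/solab)
·← ok
·→ boxtree.crv(p=/fosmid/snosu)
·← ToolError: no parent

Answer: {jom/, jom/solab/, jukis_at/, rind/, rind/rerora/}


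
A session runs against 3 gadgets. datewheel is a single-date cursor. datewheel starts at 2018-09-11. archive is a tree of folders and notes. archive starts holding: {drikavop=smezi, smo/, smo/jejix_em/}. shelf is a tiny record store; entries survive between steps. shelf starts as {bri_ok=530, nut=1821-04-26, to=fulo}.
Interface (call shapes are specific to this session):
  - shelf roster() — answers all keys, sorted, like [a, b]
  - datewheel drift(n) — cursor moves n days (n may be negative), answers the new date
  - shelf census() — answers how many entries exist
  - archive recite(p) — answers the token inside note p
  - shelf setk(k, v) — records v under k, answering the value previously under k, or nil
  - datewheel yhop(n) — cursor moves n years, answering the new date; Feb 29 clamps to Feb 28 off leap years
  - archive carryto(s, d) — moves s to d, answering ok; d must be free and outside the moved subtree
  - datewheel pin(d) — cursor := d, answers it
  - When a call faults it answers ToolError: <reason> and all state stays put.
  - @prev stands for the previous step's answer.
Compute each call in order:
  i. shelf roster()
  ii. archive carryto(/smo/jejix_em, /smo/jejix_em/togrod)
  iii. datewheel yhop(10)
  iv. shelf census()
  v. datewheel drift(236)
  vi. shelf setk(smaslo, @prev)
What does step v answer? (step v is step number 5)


% 1. shelf roster() ~> [bri_ok, nut, to]
% 2. archive carryto(/smo/jejix_em, /smo/jejix_em/togrod) ~> ToolError: into itself
% 3. datewheel yhop(10) ~> 2028-09-11
% 4. shelf census() ~> 3
% 5. datewheel drift(236) ~> 2029-05-05
% 6. shelf setk(smaslo, @prev) ~> nil

Answer: 2029-05-05


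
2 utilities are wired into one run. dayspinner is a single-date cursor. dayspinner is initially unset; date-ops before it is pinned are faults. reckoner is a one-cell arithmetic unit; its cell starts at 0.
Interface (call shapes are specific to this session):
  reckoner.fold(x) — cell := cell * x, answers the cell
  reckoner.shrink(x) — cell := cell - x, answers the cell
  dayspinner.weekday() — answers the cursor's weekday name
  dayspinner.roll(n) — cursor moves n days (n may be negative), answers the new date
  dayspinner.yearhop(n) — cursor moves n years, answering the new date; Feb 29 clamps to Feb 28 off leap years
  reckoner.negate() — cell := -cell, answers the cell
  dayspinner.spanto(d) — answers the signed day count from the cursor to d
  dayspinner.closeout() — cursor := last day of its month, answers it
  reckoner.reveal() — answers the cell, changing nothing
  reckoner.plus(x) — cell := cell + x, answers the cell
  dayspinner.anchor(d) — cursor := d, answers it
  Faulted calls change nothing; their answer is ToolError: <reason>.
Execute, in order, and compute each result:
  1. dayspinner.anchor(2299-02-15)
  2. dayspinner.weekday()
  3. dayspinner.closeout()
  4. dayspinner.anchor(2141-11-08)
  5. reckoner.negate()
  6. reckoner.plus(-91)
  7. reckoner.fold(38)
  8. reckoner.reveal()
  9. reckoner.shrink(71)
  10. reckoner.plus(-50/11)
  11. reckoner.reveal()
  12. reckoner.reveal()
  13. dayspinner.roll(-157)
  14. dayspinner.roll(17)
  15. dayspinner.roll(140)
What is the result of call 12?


Answer: -38869/11

Derivation:
-> dayspinner.anchor(d=2299-02-15)
<- 2299-02-15
-> dayspinner.weekday()
<- Wednesday
-> dayspinner.closeout()
<- 2299-02-28
-> dayspinner.anchor(d=2141-11-08)
<- 2141-11-08
-> reckoner.negate()
<- 0
-> reckoner.plus(x=-91)
<- -91
-> reckoner.fold(x=38)
<- -3458
-> reckoner.reveal()
<- -3458
-> reckoner.shrink(x=71)
<- -3529
-> reckoner.plus(x=-50/11)
<- -38869/11
-> reckoner.reveal()
<- -38869/11
-> reckoner.reveal()
<- -38869/11
-> dayspinner.roll(n=-157)
<- 2141-06-04
-> dayspinner.roll(n=17)
<- 2141-06-21
-> dayspinner.roll(n=140)
<- 2141-11-08


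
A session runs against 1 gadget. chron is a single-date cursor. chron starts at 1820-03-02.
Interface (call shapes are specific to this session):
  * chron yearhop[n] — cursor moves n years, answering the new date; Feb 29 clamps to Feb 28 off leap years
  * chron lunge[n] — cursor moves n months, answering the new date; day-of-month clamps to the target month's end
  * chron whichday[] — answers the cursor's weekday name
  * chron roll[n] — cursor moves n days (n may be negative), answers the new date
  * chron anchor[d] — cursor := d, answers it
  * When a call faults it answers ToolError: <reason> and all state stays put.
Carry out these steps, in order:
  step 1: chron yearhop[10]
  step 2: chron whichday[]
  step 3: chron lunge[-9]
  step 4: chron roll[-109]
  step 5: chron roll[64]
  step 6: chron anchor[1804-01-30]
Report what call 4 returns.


Step: chron yearhop[n→10]
Result: 1830-03-02
Step: chron whichday[]
Result: Tuesday
Step: chron lunge[n→-9]
Result: 1829-06-02
Step: chron roll[n→-109]
Result: 1829-02-13
Step: chron roll[n→64]
Result: 1829-04-18
Step: chron anchor[d→1804-01-30]
Result: 1804-01-30

Answer: 1829-02-13


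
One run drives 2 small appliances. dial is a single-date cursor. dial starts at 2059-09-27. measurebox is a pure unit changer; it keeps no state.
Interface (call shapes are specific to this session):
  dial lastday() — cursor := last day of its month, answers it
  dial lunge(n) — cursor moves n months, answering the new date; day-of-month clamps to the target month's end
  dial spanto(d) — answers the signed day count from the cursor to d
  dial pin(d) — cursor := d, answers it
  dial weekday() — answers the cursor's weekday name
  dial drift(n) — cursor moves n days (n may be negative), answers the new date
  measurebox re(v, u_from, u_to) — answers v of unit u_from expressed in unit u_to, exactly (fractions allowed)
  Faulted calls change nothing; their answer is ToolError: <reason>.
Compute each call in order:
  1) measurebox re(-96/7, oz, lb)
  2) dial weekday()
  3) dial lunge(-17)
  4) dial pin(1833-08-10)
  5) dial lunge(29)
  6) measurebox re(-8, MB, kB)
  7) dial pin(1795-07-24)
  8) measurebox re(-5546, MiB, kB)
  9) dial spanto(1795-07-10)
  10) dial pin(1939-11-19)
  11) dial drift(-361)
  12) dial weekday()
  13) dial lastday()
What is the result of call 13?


# measurebox re(v: -96/7, u_from: oz, u_to: lb) : -6/7
# dial weekday() : Saturday
# dial lunge(n: -17) : 2058-04-27
# dial pin(d: 1833-08-10) : 1833-08-10
# dial lunge(n: 29) : 1836-01-10
# measurebox re(v: -8, u_from: MB, u_to: kB) : -8000
# dial pin(d: 1795-07-24) : 1795-07-24
# measurebox re(v: -5546, u_from: MiB, u_to: kB) : -726925312/125
# dial spanto(d: 1795-07-10) : -14
# dial pin(d: 1939-11-19) : 1939-11-19
# dial drift(n: -361) : 1938-11-23
# dial weekday() : Wednesday
# dial lastday() : 1938-11-30

Answer: 1938-11-30


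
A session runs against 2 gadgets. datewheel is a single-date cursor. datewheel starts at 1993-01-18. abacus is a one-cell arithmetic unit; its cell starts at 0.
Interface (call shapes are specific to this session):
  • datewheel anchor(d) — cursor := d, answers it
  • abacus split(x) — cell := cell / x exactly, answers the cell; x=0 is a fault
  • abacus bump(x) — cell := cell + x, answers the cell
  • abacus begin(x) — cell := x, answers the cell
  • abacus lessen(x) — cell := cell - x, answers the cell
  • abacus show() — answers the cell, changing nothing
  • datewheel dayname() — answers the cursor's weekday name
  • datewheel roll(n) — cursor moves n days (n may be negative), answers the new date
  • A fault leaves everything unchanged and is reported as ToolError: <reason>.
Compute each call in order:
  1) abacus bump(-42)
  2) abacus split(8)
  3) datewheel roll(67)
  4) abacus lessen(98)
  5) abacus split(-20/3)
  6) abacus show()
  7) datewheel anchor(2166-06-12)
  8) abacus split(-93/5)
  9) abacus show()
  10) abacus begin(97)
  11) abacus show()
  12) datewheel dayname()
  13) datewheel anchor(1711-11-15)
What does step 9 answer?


% 1. abacus bump(x→-42) ~> -42
% 2. abacus split(x→8) ~> -21/4
% 3. datewheel roll(n→67) ~> 1993-03-26
% 4. abacus lessen(x→98) ~> -413/4
% 5. abacus split(x→-20/3) ~> 1239/80
% 6. abacus show() ~> 1239/80
% 7. datewheel anchor(d→2166-06-12) ~> 2166-06-12
% 8. abacus split(x→-93/5) ~> -413/496
% 9. abacus show() ~> -413/496
% 10. abacus begin(x→97) ~> 97
% 11. abacus show() ~> 97
% 12. datewheel dayname() ~> Thursday
% 13. datewheel anchor(d→1711-11-15) ~> 1711-11-15

Answer: -413/496


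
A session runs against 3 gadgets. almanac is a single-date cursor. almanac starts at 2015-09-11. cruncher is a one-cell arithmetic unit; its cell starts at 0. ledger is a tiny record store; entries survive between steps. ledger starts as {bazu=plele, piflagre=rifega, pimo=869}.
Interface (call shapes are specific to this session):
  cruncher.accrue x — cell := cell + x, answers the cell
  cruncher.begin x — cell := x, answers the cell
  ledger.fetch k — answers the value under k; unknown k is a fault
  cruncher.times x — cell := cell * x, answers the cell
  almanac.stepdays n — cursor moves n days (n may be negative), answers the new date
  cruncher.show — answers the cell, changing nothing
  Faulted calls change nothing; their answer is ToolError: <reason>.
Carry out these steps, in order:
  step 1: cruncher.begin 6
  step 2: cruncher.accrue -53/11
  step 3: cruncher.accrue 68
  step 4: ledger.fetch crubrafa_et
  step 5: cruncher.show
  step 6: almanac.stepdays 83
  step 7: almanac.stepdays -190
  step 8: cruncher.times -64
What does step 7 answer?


·→ begin(x→6)
·← 6
·→ accrue(x→-53/11)
·← 13/11
·→ accrue(x→68)
·← 761/11
·→ fetch(k→crubrafa_et)
·← ToolError: no such key crubrafa_et
·→ show()
·← 761/11
·→ stepdays(n→83)
·← 2015-12-03
·→ stepdays(n→-190)
·← 2015-05-27
·→ times(x→-64)
·← -48704/11

Answer: 2015-05-27


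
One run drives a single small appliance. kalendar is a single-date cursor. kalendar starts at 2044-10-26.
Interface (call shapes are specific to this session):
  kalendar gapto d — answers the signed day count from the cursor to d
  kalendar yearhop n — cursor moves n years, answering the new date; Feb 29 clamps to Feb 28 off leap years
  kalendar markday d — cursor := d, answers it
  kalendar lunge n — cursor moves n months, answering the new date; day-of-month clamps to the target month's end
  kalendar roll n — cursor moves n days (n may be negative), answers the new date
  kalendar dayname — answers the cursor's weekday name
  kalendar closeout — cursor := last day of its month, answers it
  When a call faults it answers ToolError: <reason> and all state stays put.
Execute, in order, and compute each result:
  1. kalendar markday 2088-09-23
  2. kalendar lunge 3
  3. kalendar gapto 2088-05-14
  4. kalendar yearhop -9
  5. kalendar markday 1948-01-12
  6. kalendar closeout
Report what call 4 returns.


Answer: 2079-12-23

Derivation:
I call kalendar markday passing 2088-09-23: 2088-09-23.
Calling kalendar lunge passing 3, — result: 2088-12-23.
I invoke kalendar gapto passing 2088-05-14, which returns -223.
Then kalendar yearhop passing -9, which returns 2079-12-23.
Calling kalendar markday passing 1948-01-12, and see 1948-01-12.
I try kalendar closeout, which returns 1948-01-31.


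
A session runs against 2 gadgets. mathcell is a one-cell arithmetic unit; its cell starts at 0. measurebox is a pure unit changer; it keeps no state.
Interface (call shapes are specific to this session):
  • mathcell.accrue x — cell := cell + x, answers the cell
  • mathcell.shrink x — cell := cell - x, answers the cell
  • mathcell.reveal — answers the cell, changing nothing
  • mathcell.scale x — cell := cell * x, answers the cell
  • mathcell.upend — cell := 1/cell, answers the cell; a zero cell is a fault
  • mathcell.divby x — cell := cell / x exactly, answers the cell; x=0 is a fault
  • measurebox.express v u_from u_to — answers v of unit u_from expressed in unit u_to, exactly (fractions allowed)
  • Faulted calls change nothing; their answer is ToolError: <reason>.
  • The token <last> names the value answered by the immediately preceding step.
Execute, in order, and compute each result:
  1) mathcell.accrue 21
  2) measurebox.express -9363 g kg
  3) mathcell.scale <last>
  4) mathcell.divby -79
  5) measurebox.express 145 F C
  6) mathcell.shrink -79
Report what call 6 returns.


·→ mathcell.accrue(21)
·← 21
·→ measurebox.express(-9363, g, kg)
·← -9363/1000
·→ mathcell.scale(<last>)
·← -196623/1000
·→ mathcell.divby(-79)
·← 196623/79000
·→ measurebox.express(145, F, C)
·← 565/9
·→ mathcell.shrink(-79)
·← 6437623/79000

Answer: 6437623/79000


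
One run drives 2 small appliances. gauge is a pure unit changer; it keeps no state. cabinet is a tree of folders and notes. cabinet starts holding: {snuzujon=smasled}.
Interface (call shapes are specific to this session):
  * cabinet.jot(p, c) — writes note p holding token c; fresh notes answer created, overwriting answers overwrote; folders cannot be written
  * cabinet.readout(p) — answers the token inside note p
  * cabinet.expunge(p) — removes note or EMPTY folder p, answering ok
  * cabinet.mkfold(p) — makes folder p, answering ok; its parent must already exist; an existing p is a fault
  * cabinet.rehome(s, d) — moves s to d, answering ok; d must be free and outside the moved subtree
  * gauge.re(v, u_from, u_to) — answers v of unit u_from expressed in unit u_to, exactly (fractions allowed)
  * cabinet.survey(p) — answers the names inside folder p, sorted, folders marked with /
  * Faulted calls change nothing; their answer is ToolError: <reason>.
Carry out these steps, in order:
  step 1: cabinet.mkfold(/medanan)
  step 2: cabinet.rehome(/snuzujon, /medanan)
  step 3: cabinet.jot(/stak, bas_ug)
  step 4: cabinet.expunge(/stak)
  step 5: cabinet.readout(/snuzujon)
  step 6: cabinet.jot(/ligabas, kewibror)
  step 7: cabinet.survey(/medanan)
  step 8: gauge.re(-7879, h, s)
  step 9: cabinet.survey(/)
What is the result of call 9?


% cabinet.mkfold p='/medanan'
  ok
% cabinet.rehome s='/snuzujon' d='/medanan'
  ToolError: exists
% cabinet.jot p='/stak' c='bas_ug'
  created
% cabinet.expunge p='/stak'
  ok
% cabinet.readout p='/snuzujon'
  smasled
% cabinet.jot p='/ligabas' c='kewibror'
  created
% cabinet.survey p='/medanan'
  []
% gauge.re v='-7879' u_from='h' u_to='s'
  -28364400
% cabinet.survey p='/'
  [ligabas, medanan/, snuzujon]

Answer: [ligabas, medanan/, snuzujon]


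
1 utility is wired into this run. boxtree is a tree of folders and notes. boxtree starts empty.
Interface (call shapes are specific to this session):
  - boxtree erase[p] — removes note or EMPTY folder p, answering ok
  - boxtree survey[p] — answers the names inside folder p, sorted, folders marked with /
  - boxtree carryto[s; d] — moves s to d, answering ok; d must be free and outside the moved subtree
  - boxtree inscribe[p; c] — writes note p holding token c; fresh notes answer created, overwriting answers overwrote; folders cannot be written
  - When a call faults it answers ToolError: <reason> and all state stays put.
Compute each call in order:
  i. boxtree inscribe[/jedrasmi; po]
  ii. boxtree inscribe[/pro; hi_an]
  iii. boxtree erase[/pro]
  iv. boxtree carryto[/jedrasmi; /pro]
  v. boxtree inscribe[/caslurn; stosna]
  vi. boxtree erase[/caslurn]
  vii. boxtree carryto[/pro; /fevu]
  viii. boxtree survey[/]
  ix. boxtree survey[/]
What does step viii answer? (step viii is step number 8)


CALL boxtree inscribe[/jedrasmi; po]
RET  created
CALL boxtree inscribe[/pro; hi_an]
RET  created
CALL boxtree erase[/pro]
RET  ok
CALL boxtree carryto[/jedrasmi; /pro]
RET  ok
CALL boxtree inscribe[/caslurn; stosna]
RET  created
CALL boxtree erase[/caslurn]
RET  ok
CALL boxtree carryto[/pro; /fevu]
RET  ok
CALL boxtree survey[/]
RET  [fevu]
CALL boxtree survey[/]
RET  [fevu]

Answer: [fevu]


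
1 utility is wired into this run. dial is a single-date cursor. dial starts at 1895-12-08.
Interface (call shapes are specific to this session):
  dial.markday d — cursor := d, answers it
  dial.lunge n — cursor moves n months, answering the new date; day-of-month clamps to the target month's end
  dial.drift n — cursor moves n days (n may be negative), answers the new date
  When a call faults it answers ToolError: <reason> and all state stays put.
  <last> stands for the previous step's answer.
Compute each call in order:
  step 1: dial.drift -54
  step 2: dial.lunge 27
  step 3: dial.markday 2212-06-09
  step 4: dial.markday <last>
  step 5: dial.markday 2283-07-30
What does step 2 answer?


Answer: 1898-01-15

Derivation:
~$ drift -54
[out] 1895-10-15
~$ lunge 27
[out] 1898-01-15
~$ markday 2212-06-09
[out] 2212-06-09
~$ markday <last>
[out] 2212-06-09
~$ markday 2283-07-30
[out] 2283-07-30


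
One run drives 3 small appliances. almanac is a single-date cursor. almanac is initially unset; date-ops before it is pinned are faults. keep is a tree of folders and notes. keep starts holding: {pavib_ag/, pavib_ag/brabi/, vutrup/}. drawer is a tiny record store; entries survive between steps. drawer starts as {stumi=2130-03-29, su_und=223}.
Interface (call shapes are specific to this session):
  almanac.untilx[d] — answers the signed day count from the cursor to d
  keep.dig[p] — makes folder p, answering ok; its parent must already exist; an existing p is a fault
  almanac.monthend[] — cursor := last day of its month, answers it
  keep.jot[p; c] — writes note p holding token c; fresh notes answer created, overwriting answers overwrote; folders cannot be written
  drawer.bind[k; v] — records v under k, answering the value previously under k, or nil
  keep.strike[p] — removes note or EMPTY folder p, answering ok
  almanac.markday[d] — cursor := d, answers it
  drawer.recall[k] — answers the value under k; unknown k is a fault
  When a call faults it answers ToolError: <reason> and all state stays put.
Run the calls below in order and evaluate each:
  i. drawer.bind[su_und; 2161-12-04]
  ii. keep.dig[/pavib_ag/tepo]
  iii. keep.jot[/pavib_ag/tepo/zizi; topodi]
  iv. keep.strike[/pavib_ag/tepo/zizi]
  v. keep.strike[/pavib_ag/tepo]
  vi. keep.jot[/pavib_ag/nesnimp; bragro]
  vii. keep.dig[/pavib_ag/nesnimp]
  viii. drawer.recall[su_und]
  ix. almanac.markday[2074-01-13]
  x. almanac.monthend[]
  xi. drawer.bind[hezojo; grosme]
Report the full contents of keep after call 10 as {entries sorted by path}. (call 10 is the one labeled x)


Answer: {pavib_ag/, pavib_ag/brabi/, pavib_ag/nesnimp=bragro, vutrup/}

Derivation:
% 1. drawer.bind(k='su_und', v='2161-12-04') : 223
% 2. keep.dig(p='/pavib_ag/tepo') : ok
% 3. keep.jot(p='/pavib_ag/tepo/zizi', c='topodi') : created
% 4. keep.strike(p='/pavib_ag/tepo/zizi') : ok
% 5. keep.strike(p='/pavib_ag/tepo') : ok
% 6. keep.jot(p='/pavib_ag/nesnimp', c='bragro') : created
% 7. keep.dig(p='/pavib_ag/nesnimp') : ToolError: exists
% 8. drawer.recall(k='su_und') : 2161-12-04
% 9. almanac.markday(d='2074-01-13') : 2074-01-13
% 10. almanac.monthend() : 2074-01-31
% 11. drawer.bind(k='hezojo', v='grosme') : nil


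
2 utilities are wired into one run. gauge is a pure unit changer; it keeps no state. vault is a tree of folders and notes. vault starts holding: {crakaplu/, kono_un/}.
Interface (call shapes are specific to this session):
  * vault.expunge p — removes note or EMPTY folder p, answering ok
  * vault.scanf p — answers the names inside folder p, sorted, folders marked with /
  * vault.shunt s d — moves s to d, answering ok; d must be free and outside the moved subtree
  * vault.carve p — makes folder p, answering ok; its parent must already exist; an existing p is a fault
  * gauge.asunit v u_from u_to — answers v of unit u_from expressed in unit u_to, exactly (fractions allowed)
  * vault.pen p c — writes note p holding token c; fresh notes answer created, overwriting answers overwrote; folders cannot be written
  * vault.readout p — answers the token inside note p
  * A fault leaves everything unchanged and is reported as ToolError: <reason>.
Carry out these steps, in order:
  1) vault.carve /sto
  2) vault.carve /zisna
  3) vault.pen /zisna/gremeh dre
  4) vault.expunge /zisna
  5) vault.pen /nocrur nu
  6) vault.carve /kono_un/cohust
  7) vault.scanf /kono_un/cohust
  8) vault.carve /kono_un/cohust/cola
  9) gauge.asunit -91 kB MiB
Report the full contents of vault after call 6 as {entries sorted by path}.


Answer: {crakaplu/, kono_un/, kono_un/cohust/, nocrur=nu, sto/, zisna/, zisna/gremeh=dre}

Derivation:
-- vault.carve(p='/sto') : ok
-- vault.carve(p='/zisna') : ok
-- vault.pen(p='/zisna/gremeh', c='dre') : created
-- vault.expunge(p='/zisna') : ToolError: not empty
-- vault.pen(p='/nocrur', c='nu') : created
-- vault.carve(p='/kono_un/cohust') : ok
-- vault.scanf(p='/kono_un/cohust') : []
-- vault.carve(p='/kono_un/cohust/cola') : ok
-- gauge.asunit(v='-91', u_from='kB', u_to='MiB') : -11375/131072


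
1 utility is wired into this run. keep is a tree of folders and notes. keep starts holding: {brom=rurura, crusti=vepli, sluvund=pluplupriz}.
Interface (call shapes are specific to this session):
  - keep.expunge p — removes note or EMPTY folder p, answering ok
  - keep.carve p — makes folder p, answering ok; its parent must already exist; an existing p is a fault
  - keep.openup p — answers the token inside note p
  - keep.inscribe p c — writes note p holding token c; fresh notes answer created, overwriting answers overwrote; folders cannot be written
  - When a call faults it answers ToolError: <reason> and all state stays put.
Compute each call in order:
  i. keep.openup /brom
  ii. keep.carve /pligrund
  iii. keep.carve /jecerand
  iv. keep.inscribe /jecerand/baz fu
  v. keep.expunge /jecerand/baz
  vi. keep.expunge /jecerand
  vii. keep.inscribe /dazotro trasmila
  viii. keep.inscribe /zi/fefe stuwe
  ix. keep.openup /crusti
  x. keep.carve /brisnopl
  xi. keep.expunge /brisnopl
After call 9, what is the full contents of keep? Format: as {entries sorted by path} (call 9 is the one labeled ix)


Answer: {brom=rurura, crusti=vepli, dazotro=trasmila, pligrund/, sluvund=pluplupriz}

Derivation:
Then keep.openup passing p: /brom, — result: rurura.
Using keep.carve passing p: /pligrund, — result: ok.
I call keep.carve passing p: /jecerand, and get ok.
Invoking keep.inscribe passing p: /jecerand/baz, c: fu, which returns created.
Now I run keep.expunge passing p: /jecerand/baz, giving ok.
I use keep.expunge passing p: /jecerand, and get ok.
I run keep.inscribe passing p: /dazotro, c: trasmila, giving created.
I invoke keep.inscribe passing p: /zi/fefe, c: stuwe, → ToolError: no parent.
Using keep.openup passing p: /crusti, yielding vepli.
I use keep.carve passing p: /brisnopl, which returns ok.
I call keep.expunge passing p: /brisnopl, and get ok.


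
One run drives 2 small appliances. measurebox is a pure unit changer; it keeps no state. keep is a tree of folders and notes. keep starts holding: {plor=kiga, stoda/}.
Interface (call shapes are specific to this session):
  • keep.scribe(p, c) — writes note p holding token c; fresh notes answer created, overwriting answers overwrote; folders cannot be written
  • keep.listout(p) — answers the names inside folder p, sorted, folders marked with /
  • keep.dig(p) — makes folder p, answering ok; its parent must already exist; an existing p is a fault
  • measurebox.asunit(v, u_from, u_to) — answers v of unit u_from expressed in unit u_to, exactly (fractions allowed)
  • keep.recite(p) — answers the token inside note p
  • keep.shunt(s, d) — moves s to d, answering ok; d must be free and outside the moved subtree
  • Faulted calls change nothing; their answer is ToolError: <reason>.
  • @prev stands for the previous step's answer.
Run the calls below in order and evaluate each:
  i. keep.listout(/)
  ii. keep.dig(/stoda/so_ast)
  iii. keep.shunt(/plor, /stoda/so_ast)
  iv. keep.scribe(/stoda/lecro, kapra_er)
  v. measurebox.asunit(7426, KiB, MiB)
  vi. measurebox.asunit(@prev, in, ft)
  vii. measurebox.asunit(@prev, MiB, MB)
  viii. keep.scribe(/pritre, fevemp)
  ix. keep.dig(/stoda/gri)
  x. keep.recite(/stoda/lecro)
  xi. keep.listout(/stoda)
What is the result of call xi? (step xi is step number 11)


// 1. keep.listout(p: /) => [plor, stoda/]
// 2. keep.dig(p: /stoda/so_ast) => ok
// 3. keep.shunt(s: /plor, d: /stoda/so_ast) => ToolError: exists
// 4. keep.scribe(p: /stoda/lecro, c: kapra_er) => created
// 5. measurebox.asunit(v: 7426, u_from: KiB, u_to: MiB) => 3713/512
// 6. measurebox.asunit(v: @prev, u_from: in, u_to: ft) => 3713/6144
// 7. measurebox.asunit(v: @prev, u_from: MiB, u_to: MB) => 29704/46875
// 8. keep.scribe(p: /pritre, c: fevemp) => created
// 9. keep.dig(p: /stoda/gri) => ok
// 10. keep.recite(p: /stoda/lecro) => kapra_er
// 11. keep.listout(p: /stoda) => [gri/, lecro, so_ast/]

Answer: [gri/, lecro, so_ast/]


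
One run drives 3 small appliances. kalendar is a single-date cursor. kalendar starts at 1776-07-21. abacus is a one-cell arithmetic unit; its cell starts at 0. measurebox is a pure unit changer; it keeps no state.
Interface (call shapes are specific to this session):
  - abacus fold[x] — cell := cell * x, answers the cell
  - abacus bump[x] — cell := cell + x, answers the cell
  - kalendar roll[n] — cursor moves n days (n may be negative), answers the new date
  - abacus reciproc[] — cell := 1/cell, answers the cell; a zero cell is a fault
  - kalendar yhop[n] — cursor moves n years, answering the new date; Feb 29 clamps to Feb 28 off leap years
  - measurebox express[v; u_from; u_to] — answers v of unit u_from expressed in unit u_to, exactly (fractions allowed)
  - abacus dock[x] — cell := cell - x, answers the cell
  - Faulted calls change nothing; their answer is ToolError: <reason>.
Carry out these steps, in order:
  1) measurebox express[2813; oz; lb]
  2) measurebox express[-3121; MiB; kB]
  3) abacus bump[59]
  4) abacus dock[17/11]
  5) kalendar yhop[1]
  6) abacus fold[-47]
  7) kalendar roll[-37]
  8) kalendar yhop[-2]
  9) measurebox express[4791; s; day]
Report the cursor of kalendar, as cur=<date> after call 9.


Answer: cur=1775-06-14

Derivation:
;; measurebox express(v=2813, u_from=oz, u_to=lb) -> 2813/16
;; measurebox express(v=-3121, u_from=MiB, u_to=kB) -> -409075712/125
;; abacus bump(x=59) -> 59
;; abacus dock(x=17/11) -> 632/11
;; kalendar yhop(n=1) -> 1777-07-21
;; abacus fold(x=-47) -> -29704/11
;; kalendar roll(n=-37) -> 1777-06-14
;; kalendar yhop(n=-2) -> 1775-06-14
;; measurebox express(v=4791, u_from=s, u_to=day) -> 1597/28800


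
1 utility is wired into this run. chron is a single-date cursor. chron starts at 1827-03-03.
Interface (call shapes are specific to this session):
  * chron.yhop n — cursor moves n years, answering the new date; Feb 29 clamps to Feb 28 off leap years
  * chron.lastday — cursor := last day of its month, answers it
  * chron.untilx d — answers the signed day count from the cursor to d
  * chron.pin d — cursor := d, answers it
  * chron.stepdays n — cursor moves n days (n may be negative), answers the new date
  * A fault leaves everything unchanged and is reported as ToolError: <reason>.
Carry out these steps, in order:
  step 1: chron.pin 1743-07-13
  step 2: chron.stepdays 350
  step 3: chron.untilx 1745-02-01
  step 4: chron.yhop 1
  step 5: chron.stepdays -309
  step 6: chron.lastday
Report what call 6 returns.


Answer: 1744-08-31

Derivation:
Step: pin[d=1743-07-13]
Result: 1743-07-13
Step: stepdays[n=350]
Result: 1744-06-27
Step: untilx[d=1745-02-01]
Result: 219
Step: yhop[n=1]
Result: 1745-06-27
Step: stepdays[n=-309]
Result: 1744-08-22
Step: lastday[]
Result: 1744-08-31


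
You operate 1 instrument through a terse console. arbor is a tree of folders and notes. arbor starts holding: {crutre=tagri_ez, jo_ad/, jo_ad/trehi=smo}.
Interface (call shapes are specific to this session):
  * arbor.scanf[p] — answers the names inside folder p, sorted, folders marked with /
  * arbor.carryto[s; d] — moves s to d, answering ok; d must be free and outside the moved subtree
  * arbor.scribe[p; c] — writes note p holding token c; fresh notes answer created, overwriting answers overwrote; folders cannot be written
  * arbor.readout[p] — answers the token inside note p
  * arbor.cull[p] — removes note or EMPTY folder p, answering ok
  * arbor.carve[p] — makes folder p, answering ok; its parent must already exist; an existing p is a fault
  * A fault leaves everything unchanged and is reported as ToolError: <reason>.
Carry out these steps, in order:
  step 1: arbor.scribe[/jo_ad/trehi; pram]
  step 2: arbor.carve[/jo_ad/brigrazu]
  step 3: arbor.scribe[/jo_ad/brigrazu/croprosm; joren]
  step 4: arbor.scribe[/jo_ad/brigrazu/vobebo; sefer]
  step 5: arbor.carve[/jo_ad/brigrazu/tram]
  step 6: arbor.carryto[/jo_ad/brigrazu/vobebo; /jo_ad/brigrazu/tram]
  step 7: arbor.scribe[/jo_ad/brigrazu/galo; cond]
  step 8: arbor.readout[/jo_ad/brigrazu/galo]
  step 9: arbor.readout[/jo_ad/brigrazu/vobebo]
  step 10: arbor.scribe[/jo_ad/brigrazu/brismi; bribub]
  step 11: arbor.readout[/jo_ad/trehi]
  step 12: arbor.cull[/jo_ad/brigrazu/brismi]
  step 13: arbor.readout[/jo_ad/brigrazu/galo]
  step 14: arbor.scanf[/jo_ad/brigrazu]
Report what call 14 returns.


I invoke scribe on /jo_ad/trehi, pram: overwrote.
Now I run carve on /jo_ad/brigrazu, yielding ok.
I invoke scribe on /jo_ad/brigrazu/croprosm, joren, and get created.
Invoking scribe on /jo_ad/brigrazu/vobebo, sefer, and observe created.
Next I call carve on /jo_ad/brigrazu/tram: ok.
Calling carryto on /jo_ad/brigrazu/vobebo, /jo_ad/brigrazu/tram, and see ToolError: exists.
Using scribe on /jo_ad/brigrazu/galo, cond, and observe created.
I call readout on /jo_ad/brigrazu/galo, and observe cond.
Calling readout on /jo_ad/brigrazu/vobebo, and observe sefer.
Now I run scribe on /jo_ad/brigrazu/brismi, bribub, and get created.
I call readout on /jo_ad/trehi, and see pram.
I invoke cull on /jo_ad/brigrazu/brismi, → ok.
Next I call readout on /jo_ad/brigrazu/galo, giving cond.
I try scanf on /jo_ad/brigrazu, which returns [croprosm, galo, tram/, vobebo].

Answer: [croprosm, galo, tram/, vobebo]


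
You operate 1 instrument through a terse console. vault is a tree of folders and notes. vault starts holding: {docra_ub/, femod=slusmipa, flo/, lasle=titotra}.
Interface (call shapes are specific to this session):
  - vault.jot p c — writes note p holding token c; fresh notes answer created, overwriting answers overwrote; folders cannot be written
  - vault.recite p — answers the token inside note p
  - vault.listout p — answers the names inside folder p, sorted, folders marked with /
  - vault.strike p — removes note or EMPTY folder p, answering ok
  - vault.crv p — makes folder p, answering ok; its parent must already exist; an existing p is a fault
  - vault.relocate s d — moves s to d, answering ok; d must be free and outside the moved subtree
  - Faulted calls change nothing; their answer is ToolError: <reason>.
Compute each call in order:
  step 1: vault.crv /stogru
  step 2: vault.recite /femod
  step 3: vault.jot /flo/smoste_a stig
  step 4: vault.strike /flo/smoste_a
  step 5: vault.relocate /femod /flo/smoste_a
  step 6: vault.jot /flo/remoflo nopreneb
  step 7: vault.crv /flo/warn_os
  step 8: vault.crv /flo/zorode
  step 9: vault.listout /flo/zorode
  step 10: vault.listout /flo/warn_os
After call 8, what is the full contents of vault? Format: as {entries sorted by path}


·→ vault.crv(/stogru)
·← ok
·→ vault.recite(/femod)
·← slusmipa
·→ vault.jot(/flo/smoste_a, stig)
·← created
·→ vault.strike(/flo/smoste_a)
·← ok
·→ vault.relocate(/femod, /flo/smoste_a)
·← ok
·→ vault.jot(/flo/remoflo, nopreneb)
·← created
·→ vault.crv(/flo/warn_os)
·← ok
·→ vault.crv(/flo/zorode)
·← ok
·→ vault.listout(/flo/zorode)
·← []
·→ vault.listout(/flo/warn_os)
·← []

Answer: {docra_ub/, flo/, flo/remoflo=nopreneb, flo/smoste_a=slusmipa, flo/warn_os/, flo/zorode/, lasle=titotra, stogru/}


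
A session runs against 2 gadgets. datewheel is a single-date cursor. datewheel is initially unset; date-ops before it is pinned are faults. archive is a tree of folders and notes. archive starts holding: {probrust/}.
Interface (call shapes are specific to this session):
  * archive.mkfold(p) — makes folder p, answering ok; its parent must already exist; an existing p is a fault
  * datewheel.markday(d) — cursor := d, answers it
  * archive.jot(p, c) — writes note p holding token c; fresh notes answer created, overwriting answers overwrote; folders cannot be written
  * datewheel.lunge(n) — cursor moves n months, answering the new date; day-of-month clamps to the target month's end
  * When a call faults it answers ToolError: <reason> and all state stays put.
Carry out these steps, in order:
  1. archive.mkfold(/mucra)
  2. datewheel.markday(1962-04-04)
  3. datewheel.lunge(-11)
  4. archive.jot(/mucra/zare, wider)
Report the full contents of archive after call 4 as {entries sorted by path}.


> archive.mkfold /mucra
:: ok
> datewheel.markday 1962-04-04
:: 1962-04-04
> datewheel.lunge -11
:: 1961-05-04
> archive.jot /mucra/zare wider
:: created

Answer: {mucra/, mucra/zare=wider, probrust/}


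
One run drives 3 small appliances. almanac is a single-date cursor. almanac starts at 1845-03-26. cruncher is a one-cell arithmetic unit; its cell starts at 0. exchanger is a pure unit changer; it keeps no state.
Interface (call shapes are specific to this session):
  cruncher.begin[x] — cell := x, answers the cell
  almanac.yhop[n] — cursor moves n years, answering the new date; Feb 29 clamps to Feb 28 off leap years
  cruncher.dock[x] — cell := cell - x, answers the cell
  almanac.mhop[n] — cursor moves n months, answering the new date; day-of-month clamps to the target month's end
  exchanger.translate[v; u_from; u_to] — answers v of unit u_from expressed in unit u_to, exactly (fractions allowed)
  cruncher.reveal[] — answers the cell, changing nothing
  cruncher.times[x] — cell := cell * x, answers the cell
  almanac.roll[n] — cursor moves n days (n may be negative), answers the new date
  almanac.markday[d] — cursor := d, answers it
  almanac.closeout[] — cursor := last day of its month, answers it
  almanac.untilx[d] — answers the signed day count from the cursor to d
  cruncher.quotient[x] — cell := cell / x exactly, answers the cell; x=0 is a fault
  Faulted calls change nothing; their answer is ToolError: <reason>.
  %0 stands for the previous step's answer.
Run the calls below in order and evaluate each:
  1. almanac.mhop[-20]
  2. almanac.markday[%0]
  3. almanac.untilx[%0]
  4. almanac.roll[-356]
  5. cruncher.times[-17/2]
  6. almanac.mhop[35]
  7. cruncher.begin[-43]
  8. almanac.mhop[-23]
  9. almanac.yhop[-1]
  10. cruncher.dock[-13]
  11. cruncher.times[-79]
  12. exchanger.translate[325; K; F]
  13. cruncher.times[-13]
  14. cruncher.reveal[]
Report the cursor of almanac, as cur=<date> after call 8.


-> almanac.mhop(n: -20)
<- 1843-07-26
-> almanac.markday(d: %0)
<- 1843-07-26
-> almanac.untilx(d: %0)
<- 0
-> almanac.roll(n: -356)
<- 1842-08-04
-> cruncher.times(x: -17/2)
<- 0
-> almanac.mhop(n: 35)
<- 1845-07-04
-> cruncher.begin(x: -43)
<- -43
-> almanac.mhop(n: -23)
<- 1843-08-04
-> almanac.yhop(n: -1)
<- 1842-08-04
-> cruncher.dock(x: -13)
<- -30
-> cruncher.times(x: -79)
<- 2370
-> exchanger.translate(v: 325, u_from: K, u_to: F)
<- 12533/100
-> cruncher.times(x: -13)
<- -30810
-> cruncher.reveal()
<- -30810

Answer: cur=1843-08-04


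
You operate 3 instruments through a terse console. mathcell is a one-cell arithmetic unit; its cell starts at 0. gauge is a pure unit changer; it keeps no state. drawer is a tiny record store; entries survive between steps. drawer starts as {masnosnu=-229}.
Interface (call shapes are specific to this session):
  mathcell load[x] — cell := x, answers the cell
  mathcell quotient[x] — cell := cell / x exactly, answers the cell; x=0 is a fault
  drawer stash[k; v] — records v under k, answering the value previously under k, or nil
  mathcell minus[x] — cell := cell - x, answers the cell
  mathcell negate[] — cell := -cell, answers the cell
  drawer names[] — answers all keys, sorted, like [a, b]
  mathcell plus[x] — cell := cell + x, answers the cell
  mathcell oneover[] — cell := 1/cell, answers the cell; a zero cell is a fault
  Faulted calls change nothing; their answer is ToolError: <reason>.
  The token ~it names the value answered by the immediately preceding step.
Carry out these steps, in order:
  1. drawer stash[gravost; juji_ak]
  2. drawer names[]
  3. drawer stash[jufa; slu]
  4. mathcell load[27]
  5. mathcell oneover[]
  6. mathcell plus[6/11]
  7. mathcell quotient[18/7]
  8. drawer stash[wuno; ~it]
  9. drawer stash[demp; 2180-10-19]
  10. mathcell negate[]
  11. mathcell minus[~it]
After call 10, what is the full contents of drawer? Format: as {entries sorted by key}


Answer: {demp=2180-10-19, gravost=juji_ak, jufa=slu, masnosnu=-229, wuno=1211/5346}

Derivation:
I use drawer stash passing k='gravost', v='juji_ak', which returns nil.
Calling drawer names(), and observe [gravost, masnosnu].
Invoking drawer stash passing k='jufa', v='slu', and get nil.
Next I call mathcell load passing x='27', and get 27.
I use mathcell oneover(), and get 1/27.
I run mathcell plus passing x='6/11', and observe 173/297.
Using mathcell quotient passing x='18/7', and observe 1211/5346.
I use drawer stash passing k='wuno', v='~it', — result: nil.
I try drawer stash passing k='demp', v='2180-10-19', yielding nil.
Calling mathcell negate(), — result: -1211/5346.
I run mathcell minus passing x='~it', → 0.
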